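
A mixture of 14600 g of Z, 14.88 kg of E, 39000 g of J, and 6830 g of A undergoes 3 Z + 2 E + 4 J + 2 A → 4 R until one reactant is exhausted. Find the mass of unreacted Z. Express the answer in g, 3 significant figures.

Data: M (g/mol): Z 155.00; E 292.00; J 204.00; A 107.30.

n(Z) = 14600 / 155.00 = 94.19 mol
n(E) = 14.88×1000 / 292.00 = 50.96 mol
n(J) = 39000 / 204.00 = 191.2 mol
n(A) = 6830 / 107.30 = 63.65 mol
n/ν for Z = 94.19/3 = 31.40
n/ν for E = 50.96/2 = 25.48
n/ν for J = 191.2/4 = 47.80
n/ν for A = 63.65/2 = 31.83
Smallest n/ν is E → limiting reagent.
Z consumed = (3/2) × 50.96 = 76.44 mol
Z remaining = 94.19 − 76.44 = 17.75 mol
mass = 17.75 × 155.00 = 2751 g

2750 g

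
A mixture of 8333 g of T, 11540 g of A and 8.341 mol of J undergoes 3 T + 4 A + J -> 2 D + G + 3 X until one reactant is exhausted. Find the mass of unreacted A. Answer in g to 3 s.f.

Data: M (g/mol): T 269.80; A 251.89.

n(T) = 8333 / 269.80 = 30.89 mol
n(A) = 11540 / 251.89 = 45.81 mol
n(J) = 8.341 mol
n/ν for T = 30.89/3 = 10.30
n/ν for A = 45.81/4 = 11.45
n/ν for J = 8.341/1 = 8.341
Smallest n/ν is J → limiting reagent.
A consumed = (4/1) × 8.341 = 33.36 mol
A remaining = 45.81 − 33.36 = 12.45 mol
mass = 12.45 × 251.89 = 3136 g

3140 g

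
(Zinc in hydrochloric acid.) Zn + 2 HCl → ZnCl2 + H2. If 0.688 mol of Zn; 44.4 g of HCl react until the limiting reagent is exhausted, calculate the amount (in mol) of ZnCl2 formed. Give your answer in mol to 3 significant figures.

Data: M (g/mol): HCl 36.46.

n(Zn) = 0.6880 mol
n(HCl) = 44.40 / 36.46 = 1.218 mol
n/ν for Zn = 0.6880/1 = 0.6880
n/ν for HCl = 1.218/2 = 0.6090
Smallest n/ν is HCl → limiting reagent.
n(ZnCl2) = (1/2) × 1.218 = 0.6090 mol

0.609 mol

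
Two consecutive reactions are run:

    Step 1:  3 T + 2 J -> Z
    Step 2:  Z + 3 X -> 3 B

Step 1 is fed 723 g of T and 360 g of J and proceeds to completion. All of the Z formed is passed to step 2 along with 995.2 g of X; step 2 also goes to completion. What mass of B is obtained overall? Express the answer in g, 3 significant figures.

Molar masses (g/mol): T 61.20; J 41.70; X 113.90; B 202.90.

1770 g

Step 1:
n(T) = 723.0 / 61.20 = 11.81 mol
n(J) = 360.0 / 41.70 = 8.633 mol
n/ν for T = 11.81/3 = 3.937
n/ν for J = 8.633/2 = 4.317
Smallest n/ν is T → limiting reagent.
n(Z) produced = (1/3) × 11.81 = 3.937 mol
Step 2:
n(Z) available = 3.937 mol
n(X) = 995.2 / 113.90 = 8.737 mol
n/ν for Z = 3.937/1 = 3.937
n/ν for X = 8.737/3 = 2.912
Smallest n/ν is X → limiting reagent.
n(B) = (3/3) × 8.737 = 8.737 mol
mass = 8.737 × 202.90 = 1773 g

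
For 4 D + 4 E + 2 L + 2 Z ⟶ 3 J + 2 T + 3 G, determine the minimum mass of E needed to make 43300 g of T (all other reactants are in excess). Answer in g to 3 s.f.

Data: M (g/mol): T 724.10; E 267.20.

n(T) = 43300 / 724.10 = 59.80 mol
n(E) = (4/2) × 59.80 = 119.6 mol
mass = 119.6 × 267.20 = 31960 g

32000 g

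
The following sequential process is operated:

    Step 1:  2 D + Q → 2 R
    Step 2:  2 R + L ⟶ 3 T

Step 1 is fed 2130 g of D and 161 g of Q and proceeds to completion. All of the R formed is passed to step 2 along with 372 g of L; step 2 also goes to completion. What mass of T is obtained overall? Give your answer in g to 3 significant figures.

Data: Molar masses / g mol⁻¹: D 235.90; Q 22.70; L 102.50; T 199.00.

Step 1:
n(D) = 2130 / 235.90 = 9.029 mol
n(Q) = 161.0 / 22.70 = 7.093 mol
n/ν → D: 4.515, Q: 7.093; D is limiting.
n(R) produced = (2/2) × 9.029 = 9.029 mol
Step 2:
n(R) available = 9.029 mol
n(L) = 372.0 / 102.50 = 3.629 mol
n/ν → R: 4.515, L: 3.629; L is limiting.
n(T) = (3/1) × 3.629 = 10.89 mol
mass = 10.89 × 199.00 = 2167 g

2170 g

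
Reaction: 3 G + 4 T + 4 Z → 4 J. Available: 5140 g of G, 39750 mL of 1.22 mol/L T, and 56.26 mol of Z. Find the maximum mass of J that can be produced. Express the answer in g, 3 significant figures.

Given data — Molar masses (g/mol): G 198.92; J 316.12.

n(G) = 5140 / 198.92 = 25.84 mol
n(T) = 1.22 × 39750/1000 = 48.50 mol
n(Z) = 56.26 mol
n/ν for G = 25.84/3 = 8.613
n/ν for T = 48.50/4 = 12.13
n/ν for Z = 56.26/4 = 14.07
Smallest n/ν is G → limiting reagent.
n(J) = (4/3) × 25.84 = 34.45 mol
mass = 34.45 × 316.12 = 10890 g

10900 g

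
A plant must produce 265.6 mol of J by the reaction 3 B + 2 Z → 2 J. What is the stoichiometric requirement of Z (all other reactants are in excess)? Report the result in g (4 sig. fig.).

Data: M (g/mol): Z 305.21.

n(J) = 265.6 mol
n(Z) = (2/2) × 265.6 = 265.6 mol
mass = 265.6 × 305.21 = 81060 g

81060 g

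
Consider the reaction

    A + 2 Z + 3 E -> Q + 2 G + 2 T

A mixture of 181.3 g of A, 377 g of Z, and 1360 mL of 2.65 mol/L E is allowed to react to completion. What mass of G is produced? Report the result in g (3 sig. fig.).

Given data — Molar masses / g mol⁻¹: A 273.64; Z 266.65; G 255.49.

n(A) = 181.3 / 273.64 = 0.6625 mol
n(Z) = 377.0 / 266.65 = 1.414 mol
n(E) = 2.65 × 1360/1000 = 3.604 mol
n/ν for A = 0.6625/1 = 0.6625
n/ν for Z = 1.414/2 = 0.7070
n/ν for E = 3.604/3 = 1.201
Smallest n/ν is A → limiting reagent.
n(G) = (2/1) × 0.6625 = 1.325 mol
mass = 1.325 × 255.49 = 338.5 g

339 g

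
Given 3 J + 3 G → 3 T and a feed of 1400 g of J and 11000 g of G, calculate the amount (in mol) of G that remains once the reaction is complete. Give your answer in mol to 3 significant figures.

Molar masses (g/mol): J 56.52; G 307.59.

n(J) = 1400 / 56.52 = 24.77 mol
n(G) = 11000 / 307.59 = 35.76 mol
n/ν for J = 24.77/3 = 8.257
n/ν for G = 35.76/3 = 11.92
Smallest n/ν is J → limiting reagent.
G consumed = (3/3) × 24.77 = 24.77 mol
G remaining = 35.76 − 24.77 = 10.99 mol

11.0 mol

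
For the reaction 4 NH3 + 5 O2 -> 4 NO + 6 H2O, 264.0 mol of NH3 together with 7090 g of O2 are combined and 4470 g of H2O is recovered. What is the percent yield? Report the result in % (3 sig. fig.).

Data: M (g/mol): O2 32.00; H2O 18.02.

n(NH3) = 264.0 mol
n(O2) = 7090 / 32.00 = 221.6 mol
n/ν for NH3 = 264.0/4 = 66.00
n/ν for O2 = 221.6/5 = 44.32
Smallest n/ν is O2 → limiting reagent.
theoretical n(H2O) = (6/5) × 221.6 = 265.9 mol → 4792 g
% yield = 4470 / 4792 × 100 = 93.28 %

93.3 %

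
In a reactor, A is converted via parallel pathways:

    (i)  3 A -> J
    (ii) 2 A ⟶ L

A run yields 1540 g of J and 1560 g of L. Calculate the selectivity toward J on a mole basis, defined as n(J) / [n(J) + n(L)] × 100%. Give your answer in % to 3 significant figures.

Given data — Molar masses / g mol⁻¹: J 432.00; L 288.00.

n(J) = 1540 / 432.00 = 3.565 mol
n(L) = 1560 / 288.00 = 5.417 mol
selectivity = 3.565/(3.565+5.417) × 100 = 39.69 %

39.7 %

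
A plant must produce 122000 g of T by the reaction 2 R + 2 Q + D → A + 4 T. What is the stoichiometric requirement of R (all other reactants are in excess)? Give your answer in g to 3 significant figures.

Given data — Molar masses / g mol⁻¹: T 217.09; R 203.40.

57200 g

n(T) = 122000 / 217.09 = 562.0 mol
n(R) = (2/4) × 562.0 = 281.0 mol
mass = 281.0 × 203.40 = 57160 g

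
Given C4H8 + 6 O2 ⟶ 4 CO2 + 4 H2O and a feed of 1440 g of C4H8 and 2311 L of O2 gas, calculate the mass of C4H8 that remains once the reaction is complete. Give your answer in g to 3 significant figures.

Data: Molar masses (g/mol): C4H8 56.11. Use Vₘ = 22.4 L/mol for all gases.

n(C4H8) = 1440 / 56.11 = 25.66 mol
n(O2) = 2311 / 22.4 = 103.2 mol
n/ν for C4H8 = 25.66/1 = 25.66
n/ν for O2 = 103.2/6 = 17.20
Smallest n/ν is O2 → limiting reagent.
C4H8 consumed = (1/6) × 103.2 = 17.20 mol
C4H8 remaining = 25.66 − 17.20 = 8.460 mol
mass = 8.460 × 56.11 = 474.7 g

475 g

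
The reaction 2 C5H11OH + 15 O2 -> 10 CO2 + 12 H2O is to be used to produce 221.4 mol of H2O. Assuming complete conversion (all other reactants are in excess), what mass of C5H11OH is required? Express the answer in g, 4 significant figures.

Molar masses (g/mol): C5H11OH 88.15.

n(H2O) = 221.4 mol
n(C5H11OH) = (2/12) × 221.4 = 36.90 mol
mass = 36.90 × 88.15 = 3253 g

3253 g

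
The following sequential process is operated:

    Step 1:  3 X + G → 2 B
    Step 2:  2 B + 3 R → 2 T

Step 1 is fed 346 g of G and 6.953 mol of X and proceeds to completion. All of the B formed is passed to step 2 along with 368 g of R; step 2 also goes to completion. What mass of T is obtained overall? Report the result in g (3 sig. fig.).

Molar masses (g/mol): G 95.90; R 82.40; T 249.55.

Step 1:
n(G) = 346.0 / 95.90 = 3.608 mol
n(X) = 6.953 mol
n/ν for G = 3.608/1 = 3.608
n/ν for X = 6.953/3 = 2.318
Smallest n/ν is X → limiting reagent.
n(B) produced = (2/3) × 6.953 = 4.635 mol
Step 2:
n(B) available = 4.635 mol
n(R) = 368.0 / 82.40 = 4.466 mol
n/ν for B = 4.635/2 = 2.318
n/ν for R = 4.466/3 = 1.489
Smallest n/ν is R → limiting reagent.
n(T) = (2/3) × 4.466 = 2.977 mol
mass = 2.977 × 249.55 = 742.9 g

743 g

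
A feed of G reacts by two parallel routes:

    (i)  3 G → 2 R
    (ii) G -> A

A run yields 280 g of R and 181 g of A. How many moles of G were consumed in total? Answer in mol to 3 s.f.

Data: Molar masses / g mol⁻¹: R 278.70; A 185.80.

2.48 mol

n(R) = 280 / 278.70 = 1.005 mol
n(A) = 181 / 185.80 = 0.9742 mol
n(G) via (i) = (3/2)×1.005 = 1.508 mol
n(G) via (ii) = (1/1)×0.9742 = 0.9742 mol
total n(G) = 1.508 + 0.9742 = 2.482 mol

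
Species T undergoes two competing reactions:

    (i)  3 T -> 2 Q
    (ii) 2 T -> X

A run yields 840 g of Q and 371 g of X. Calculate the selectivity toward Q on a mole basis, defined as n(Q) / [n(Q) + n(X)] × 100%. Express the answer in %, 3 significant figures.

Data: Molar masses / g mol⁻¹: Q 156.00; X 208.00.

75.1 %

n(Q) = 840 / 156.00 = 5.385 mol
n(X) = 371 / 208.00 = 1.784 mol
selectivity = 5.385/(5.385+1.784) × 100 = 75.12 %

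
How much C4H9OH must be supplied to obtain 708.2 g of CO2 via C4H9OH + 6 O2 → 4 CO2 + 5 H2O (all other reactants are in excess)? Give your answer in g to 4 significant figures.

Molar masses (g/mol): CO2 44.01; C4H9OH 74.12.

n(CO2) = 708.2 / 44.01 = 16.09 mol
n(C4H9OH) = (1/4) × 16.09 = 4.023 mol
mass = 4.023 × 74.12 = 298.2 g

298.2 g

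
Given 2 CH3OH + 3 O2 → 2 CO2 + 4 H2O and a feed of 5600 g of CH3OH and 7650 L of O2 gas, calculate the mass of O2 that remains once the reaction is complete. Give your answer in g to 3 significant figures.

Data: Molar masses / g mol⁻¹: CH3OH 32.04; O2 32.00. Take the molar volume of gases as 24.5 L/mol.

1600 g

n(CH3OH) = 5600 / 32.04 = 174.8 mol
n(O2) = 7650 / 24.5 = 312.2 mol
n/ν for CH3OH = 174.8/2 = 87.40
n/ν for O2 = 312.2/3 = 104.1
Smallest n/ν is CH3OH → limiting reagent.
O2 consumed = (3/2) × 174.8 = 262.2 mol
O2 remaining = 312.2 − 262.2 = 50.00 mol
mass = 50.00 × 32.00 = 1600 g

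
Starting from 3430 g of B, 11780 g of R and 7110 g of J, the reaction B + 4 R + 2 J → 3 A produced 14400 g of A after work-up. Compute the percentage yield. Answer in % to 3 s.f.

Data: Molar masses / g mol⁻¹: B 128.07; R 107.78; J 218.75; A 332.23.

88.9 %

n(B) = 3430 / 128.07 = 26.78 mol
n(R) = 11780 / 107.78 = 109.3 mol
n(J) = 7110 / 218.75 = 32.50 mol
n/ν → B: 26.78, R: 27.33, J: 16.25; J is limiting.
theoretical n(A) = (3/2) × 32.50 = 48.75 mol → 16200 g
% yield = 14400 / 16200 × 100 = 88.89 %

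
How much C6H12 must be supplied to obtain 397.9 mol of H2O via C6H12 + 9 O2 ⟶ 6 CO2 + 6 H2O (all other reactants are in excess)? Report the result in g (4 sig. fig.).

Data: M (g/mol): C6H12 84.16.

n(H2O) = 397.9 mol
n(C6H12) = (1/6) × 397.9 = 66.32 mol
mass = 66.32 × 84.16 = 5581 g

5581 g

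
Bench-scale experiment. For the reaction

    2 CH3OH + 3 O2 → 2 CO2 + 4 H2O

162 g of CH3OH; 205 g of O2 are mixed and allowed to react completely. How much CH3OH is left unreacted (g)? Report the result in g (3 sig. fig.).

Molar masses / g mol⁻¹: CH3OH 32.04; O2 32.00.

n(CH3OH) = 162.0 / 32.04 = 5.056 mol
n(O2) = 205.0 / 32.00 = 6.406 mol
n/ν → CH3OH: 2.528, O2: 2.135; O2 is limiting.
CH3OH consumed = (2/3) × 6.406 = 4.271 mol
CH3OH remaining = 5.056 − 4.271 = 0.7850 mol
mass = 0.7850 × 32.04 = 25.15 g

25.2 g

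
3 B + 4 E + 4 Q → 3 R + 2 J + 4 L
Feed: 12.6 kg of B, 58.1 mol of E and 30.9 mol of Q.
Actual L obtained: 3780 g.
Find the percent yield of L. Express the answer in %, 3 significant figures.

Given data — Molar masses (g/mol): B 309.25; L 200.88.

60.9 %

n(B) = 12.60×1000 / 309.25 = 40.74 mol
n(E) = 58.10 mol
n(Q) = 30.90 mol
n/ν for B = 40.74/3 = 13.58
n/ν for E = 58.10/4 = 14.53
n/ν for Q = 30.90/4 = 7.725
Smallest n/ν is Q → limiting reagent.
theoretical n(L) = (4/4) × 30.90 = 30.90 mol → 6207 g
% yield = 3780 / 6207 × 100 = 60.90 %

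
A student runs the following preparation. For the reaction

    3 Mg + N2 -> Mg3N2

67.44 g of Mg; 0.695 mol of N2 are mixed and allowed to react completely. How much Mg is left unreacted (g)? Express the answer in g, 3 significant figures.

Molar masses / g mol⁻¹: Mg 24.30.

16.8 g

n(Mg) = 67.44 / 24.30 = 2.775 mol
n(N2) = 0.6950 mol
n/ν for Mg = 2.775/3 = 0.9250
n/ν for N2 = 0.6950/1 = 0.6950
Smallest n/ν is N2 → limiting reagent.
Mg consumed = (3/1) × 0.6950 = 2.085 mol
Mg remaining = 2.775 − 2.085 = 0.6900 mol
mass = 0.6900 × 24.30 = 16.77 g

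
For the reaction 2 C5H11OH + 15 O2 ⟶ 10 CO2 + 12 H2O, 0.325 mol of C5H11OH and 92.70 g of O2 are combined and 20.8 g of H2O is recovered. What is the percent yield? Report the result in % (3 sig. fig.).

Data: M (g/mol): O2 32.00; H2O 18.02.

n(C5H11OH) = 0.3250 mol
n(O2) = 92.70 / 32.00 = 2.897 mol
n/ν for C5H11OH = 0.3250/2 = 0.1625
n/ν for O2 = 2.897/15 = 0.1931
Smallest n/ν is C5H11OH → limiting reagent.
theoretical n(H2O) = (12/2) × 0.3250 = 1.950 mol → 35.14 g
% yield = 20.8 / 35.14 × 100 = 59.19 %

59.2 %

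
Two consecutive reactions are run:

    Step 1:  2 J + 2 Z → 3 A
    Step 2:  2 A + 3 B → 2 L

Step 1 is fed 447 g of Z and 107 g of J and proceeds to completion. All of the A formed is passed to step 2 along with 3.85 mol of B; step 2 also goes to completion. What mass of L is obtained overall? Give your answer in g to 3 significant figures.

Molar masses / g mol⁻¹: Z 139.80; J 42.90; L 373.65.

959 g

Step 1:
n(Z) = 447.0 / 139.80 = 3.197 mol
n(J) = 107.0 / 42.90 = 2.494 mol
n/ν → Z: 1.599, J: 1.247; J is limiting.
n(A) produced = (3/2) × 2.494 = 3.741 mol
Step 2:
n(A) available = 3.741 mol
n(B) = 3.850 mol
n/ν → A: 1.871, B: 1.283; B is limiting.
n(L) = (2/3) × 3.850 = 2.567 mol
mass = 2.567 × 373.65 = 959.2 g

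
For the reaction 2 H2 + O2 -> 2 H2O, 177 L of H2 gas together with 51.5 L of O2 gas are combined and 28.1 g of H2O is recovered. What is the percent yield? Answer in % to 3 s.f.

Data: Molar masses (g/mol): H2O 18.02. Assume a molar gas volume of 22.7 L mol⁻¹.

n(H2) = 177.0 / 22.7 = 7.797 mol
n(O2) = 51.50 / 22.7 = 2.269 mol
n/ν for H2 = 7.797/2 = 3.899
n/ν for O2 = 2.269/1 = 2.269
Smallest n/ν is O2 → limiting reagent.
theoretical n(H2O) = (2/1) × 2.269 = 4.538 mol → 81.77 g
% yield = 28.1 / 81.77 × 100 = 34.36 %

34.4 %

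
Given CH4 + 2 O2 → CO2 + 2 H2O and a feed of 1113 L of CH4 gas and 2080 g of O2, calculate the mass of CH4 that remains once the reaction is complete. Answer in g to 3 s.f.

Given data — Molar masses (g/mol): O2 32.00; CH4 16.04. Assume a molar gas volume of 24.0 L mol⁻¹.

n(CH4) = 1113 / 24.0 = 46.38 mol
n(O2) = 2080 / 32.00 = 65.00 mol
n/ν for CH4 = 46.38/1 = 46.38
n/ν for O2 = 65.00/2 = 32.50
Smallest n/ν is O2 → limiting reagent.
CH4 consumed = (1/2) × 65.00 = 32.50 mol
CH4 remaining = 46.38 − 32.50 = 13.88 mol
mass = 13.88 × 16.04 = 222.6 g

223 g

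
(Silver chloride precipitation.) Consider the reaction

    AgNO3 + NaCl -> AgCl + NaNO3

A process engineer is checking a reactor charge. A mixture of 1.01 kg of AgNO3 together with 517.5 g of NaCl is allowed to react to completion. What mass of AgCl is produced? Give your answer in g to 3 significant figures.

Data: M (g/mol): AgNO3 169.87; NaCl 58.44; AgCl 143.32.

852 g

n(AgNO3) = 1.010×1000 / 169.87 = 5.946 mol
n(NaCl) = 517.5 / 58.44 = 8.855 mol
n/ν for AgNO3 = 5.946/1 = 5.946
n/ν for NaCl = 8.855/1 = 8.855
Smallest n/ν is AgNO3 → limiting reagent.
n(AgCl) = (1/1) × 5.946 = 5.946 mol
mass = 5.946 × 143.32 = 852.2 g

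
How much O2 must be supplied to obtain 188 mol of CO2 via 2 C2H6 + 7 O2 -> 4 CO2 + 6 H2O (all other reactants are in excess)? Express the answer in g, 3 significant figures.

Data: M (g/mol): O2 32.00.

10500 g

n(CO2) = 188.0 mol
n(O2) = (7/4) × 188.0 = 329.0 mol
mass = 329.0 × 32.00 = 10530 g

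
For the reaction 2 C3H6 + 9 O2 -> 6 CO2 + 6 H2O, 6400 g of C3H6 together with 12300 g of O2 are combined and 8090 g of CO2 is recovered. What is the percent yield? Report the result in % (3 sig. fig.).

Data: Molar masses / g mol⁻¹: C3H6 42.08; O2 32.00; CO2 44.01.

n(C3H6) = 6400 / 42.08 = 152.1 mol
n(O2) = 12300 / 32.00 = 384.4 mol
n/ν for C3H6 = 152.1/2 = 76.05
n/ν for O2 = 384.4/9 = 42.71
Smallest n/ν is O2 → limiting reagent.
theoretical n(CO2) = (6/9) × 384.4 = 256.3 mol → 11280 g
% yield = 8090 / 11280 × 100 = 71.72 %

71.7 %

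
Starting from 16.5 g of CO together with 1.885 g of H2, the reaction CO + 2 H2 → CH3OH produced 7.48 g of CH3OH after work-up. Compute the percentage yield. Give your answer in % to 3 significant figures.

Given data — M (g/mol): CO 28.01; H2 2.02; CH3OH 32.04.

50.0 %

n(CO) = 16.50 / 28.01 = 0.5891 mol
n(H2) = 1.885 / 2.02 = 0.9332 mol
n/ν for CO = 0.5891/1 = 0.5891
n/ν for H2 = 0.9332/2 = 0.4666
Smallest n/ν is H2 → limiting reagent.
theoretical n(CH3OH) = (1/2) × 0.9332 = 0.4666 mol → 14.95 g
% yield = 7.48 / 14.95 × 100 = 50.03 %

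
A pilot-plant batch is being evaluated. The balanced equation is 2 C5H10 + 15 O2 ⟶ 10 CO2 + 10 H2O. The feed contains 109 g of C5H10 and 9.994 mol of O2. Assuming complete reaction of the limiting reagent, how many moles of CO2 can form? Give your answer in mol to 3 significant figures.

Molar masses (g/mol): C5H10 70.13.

6.66 mol

n(C5H10) = 109.0 / 70.13 = 1.554 mol
n(O2) = 9.994 mol
n/ν → C5H10: 0.7770, O2: 0.6663; O2 is limiting.
n(CO2) = (10/15) × 9.994 = 6.663 mol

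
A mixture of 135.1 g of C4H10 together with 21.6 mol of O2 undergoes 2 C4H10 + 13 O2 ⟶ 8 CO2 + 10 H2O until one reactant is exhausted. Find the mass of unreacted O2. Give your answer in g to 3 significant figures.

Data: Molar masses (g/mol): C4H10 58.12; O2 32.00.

n(C4H10) = 135.1 / 58.12 = 2.325 mol
n(O2) = 21.60 mol
n/ν for C4H10 = 2.325/2 = 1.163
n/ν for O2 = 21.60/13 = 1.662
Smallest n/ν is C4H10 → limiting reagent.
O2 consumed = (13/2) × 2.325 = 15.11 mol
O2 remaining = 21.60 − 15.11 = 6.490 mol
mass = 6.490 × 32.00 = 207.7 g

208 g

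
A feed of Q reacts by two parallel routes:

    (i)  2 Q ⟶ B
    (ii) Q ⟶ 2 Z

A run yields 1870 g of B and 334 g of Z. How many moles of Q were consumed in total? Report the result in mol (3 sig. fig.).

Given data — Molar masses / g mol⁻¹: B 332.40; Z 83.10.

n(B) = 1870 / 332.40 = 5.626 mol
n(Z) = 334 / 83.10 = 4.019 mol
n(Q) via (i) = (2/1)×5.626 = 11.25 mol
n(Q) via (ii) = (1/2)×4.019 = 2.010 mol
total n(Q) = 11.25 + 2.010 = 13.26 mol

13.3 mol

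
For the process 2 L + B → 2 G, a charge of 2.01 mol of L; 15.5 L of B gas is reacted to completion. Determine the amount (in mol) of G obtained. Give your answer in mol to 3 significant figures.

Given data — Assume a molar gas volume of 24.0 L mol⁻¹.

1.29 mol

n(L) = 2.010 mol
n(B) = 15.50 / 24.0 = 0.6458 mol
n/ν → L: 1.005, B: 0.6458; B is limiting.
n(G) = (2/1) × 0.6458 = 1.292 mol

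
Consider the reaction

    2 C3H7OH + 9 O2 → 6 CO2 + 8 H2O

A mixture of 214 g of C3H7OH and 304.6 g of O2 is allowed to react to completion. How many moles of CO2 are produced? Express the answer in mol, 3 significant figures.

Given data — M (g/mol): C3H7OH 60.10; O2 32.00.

6.35 mol

n(C3H7OH) = 214.0 / 60.10 = 3.561 mol
n(O2) = 304.6 / 32.00 = 9.519 mol
n/ν for C3H7OH = 3.561/2 = 1.781
n/ν for O2 = 9.519/9 = 1.058
Smallest n/ν is O2 → limiting reagent.
n(CO2) = (6/9) × 9.519 = 6.346 mol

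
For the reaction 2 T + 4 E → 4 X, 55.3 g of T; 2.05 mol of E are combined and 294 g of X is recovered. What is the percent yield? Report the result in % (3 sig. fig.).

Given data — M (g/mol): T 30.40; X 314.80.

n(T) = 55.30 / 30.40 = 1.819 mol
n(E) = 2.050 mol
n/ν for T = 1.819/2 = 0.9095
n/ν for E = 2.050/4 = 0.5125
Smallest n/ν is E → limiting reagent.
theoretical n(X) = (4/4) × 2.050 = 2.050 mol → 645.3 g
% yield = 294 / 645.3 × 100 = 45.56 %

45.6 %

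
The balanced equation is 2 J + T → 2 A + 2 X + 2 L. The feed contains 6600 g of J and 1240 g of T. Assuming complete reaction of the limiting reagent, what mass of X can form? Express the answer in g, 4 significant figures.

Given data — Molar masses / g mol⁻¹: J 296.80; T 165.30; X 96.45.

n(J) = 6600 / 296.80 = 22.24 mol
n(T) = 1240 / 165.30 = 7.502 mol
n/ν for J = 22.24/2 = 11.12
n/ν for T = 7.502/1 = 7.502
Smallest n/ν is T → limiting reagent.
n(X) = (2/1) × 7.502 = 15.00 mol
mass = 15.00 × 96.45 = 1447 g

1447 g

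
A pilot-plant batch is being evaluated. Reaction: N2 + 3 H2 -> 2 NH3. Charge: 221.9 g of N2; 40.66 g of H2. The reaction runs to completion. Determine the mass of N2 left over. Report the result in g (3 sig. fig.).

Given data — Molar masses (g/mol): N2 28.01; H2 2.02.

n(N2) = 221.9 / 28.01 = 7.922 mol
n(H2) = 40.66 / 2.02 = 20.13 mol
n/ν for N2 = 7.922/1 = 7.922
n/ν for H2 = 20.13/3 = 6.710
Smallest n/ν is H2 → limiting reagent.
N2 consumed = (1/3) × 20.13 = 6.710 mol
N2 remaining = 7.922 − 6.710 = 1.212 mol
mass = 1.212 × 28.01 = 33.95 g

34.0 g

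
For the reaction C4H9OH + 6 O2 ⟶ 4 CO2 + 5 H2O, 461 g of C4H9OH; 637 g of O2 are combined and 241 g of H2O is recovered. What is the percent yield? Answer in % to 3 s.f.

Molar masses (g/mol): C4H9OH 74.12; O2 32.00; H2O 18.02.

80.6 %

n(C4H9OH) = 461.0 / 74.12 = 6.220 mol
n(O2) = 637.0 / 32.00 = 19.91 mol
n/ν → C4H9OH: 6.220, O2: 3.318; O2 is limiting.
theoretical n(H2O) = (5/6) × 19.91 = 16.59 mol → 299.0 g
% yield = 241 / 299.0 × 100 = 80.60 %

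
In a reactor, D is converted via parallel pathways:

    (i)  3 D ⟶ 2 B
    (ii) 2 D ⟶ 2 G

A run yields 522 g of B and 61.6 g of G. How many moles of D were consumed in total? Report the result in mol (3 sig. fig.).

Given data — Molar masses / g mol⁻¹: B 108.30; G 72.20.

n(B) = 522 / 108.30 = 4.820 mol
n(G) = 61.6 / 72.20 = 0.8532 mol
n(D) via (i) = (3/2)×4.820 = 7.230 mol
n(D) via (ii) = (2/2)×0.8532 = 0.8532 mol
total n(D) = 7.230 + 0.8532 = 8.083 mol

8.08 mol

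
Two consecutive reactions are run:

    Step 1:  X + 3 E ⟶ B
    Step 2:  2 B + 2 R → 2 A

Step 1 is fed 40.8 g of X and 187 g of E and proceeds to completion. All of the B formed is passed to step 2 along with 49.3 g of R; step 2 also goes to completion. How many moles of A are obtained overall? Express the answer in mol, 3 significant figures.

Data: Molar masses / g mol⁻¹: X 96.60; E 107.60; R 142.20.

0.347 mol

Step 1:
n(X) = 40.80 / 96.60 = 0.4224 mol
n(E) = 187.0 / 107.60 = 1.738 mol
n/ν for X = 0.4224/1 = 0.4224
n/ν for E = 1.738/3 = 0.5793
Smallest n/ν is X → limiting reagent.
n(B) produced = (1/1) × 0.4224 = 0.4224 mol
Step 2:
n(B) available = 0.4224 mol
n(R) = 49.30 / 142.20 = 0.3467 mol
n/ν for B = 0.4224/2 = 0.2112
n/ν for R = 0.3467/2 = 0.1734
Smallest n/ν is R → limiting reagent.
n(A) = (2/2) × 0.3467 = 0.3467 mol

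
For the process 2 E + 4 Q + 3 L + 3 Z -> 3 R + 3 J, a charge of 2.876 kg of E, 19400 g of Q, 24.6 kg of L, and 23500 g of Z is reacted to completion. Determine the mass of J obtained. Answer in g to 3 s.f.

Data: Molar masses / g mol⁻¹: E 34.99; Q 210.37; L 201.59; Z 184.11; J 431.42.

n(E) = 2.876×1000 / 34.99 = 82.19 mol
n(Q) = 19400 / 210.37 = 92.22 mol
n(L) = 24.60×1000 / 201.59 = 122.0 mol
n(Z) = 23500 / 184.11 = 127.6 mol
n/ν for E = 82.19/2 = 41.10
n/ν for Q = 92.22/4 = 23.06
n/ν for L = 122.0/3 = 40.67
n/ν for Z = 127.6/3 = 42.53
Smallest n/ν is Q → limiting reagent.
n(J) = (3/4) × 92.22 = 69.17 mol
mass = 69.17 × 431.42 = 29840 g

29800 g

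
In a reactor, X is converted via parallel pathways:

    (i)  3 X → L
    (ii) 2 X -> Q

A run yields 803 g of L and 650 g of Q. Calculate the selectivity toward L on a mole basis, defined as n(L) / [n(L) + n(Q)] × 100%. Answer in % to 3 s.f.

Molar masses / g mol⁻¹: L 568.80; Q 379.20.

45.2 %

n(L) = 803 / 568.80 = 1.412 mol
n(Q) = 650 / 379.20 = 1.714 mol
selectivity = 1.412/(1.412+1.714) × 100 = 45.17 %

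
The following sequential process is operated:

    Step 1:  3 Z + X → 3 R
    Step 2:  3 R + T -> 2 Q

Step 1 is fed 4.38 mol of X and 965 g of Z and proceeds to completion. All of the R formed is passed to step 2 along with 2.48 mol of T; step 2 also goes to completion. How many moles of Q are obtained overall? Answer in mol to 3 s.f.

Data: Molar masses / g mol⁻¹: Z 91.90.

Step 1:
n(X) = 4.380 mol
n(Z) = 965.0 / 91.90 = 10.50 mol
n/ν → X: 4.380, Z: 3.500; Z is limiting.
n(R) produced = (3/3) × 10.50 = 10.50 mol
Step 2:
n(R) available = 10.50 mol
n(T) = 2.480 mol
n/ν → R: 3.500, T: 2.480; T is limiting.
n(Q) = (2/1) × 2.480 = 4.960 mol

4.96 mol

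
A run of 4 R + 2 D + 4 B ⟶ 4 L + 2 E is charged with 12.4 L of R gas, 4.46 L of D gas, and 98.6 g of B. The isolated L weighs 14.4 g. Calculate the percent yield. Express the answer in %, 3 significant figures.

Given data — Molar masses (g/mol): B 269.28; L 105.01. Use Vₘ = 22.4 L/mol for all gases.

n(R) = 12.40 / 22.4 = 0.5536 mol
n(D) = 4.460 / 22.4 = 0.1991 mol
n(B) = 98.60 / 269.28 = 0.3662 mol
n/ν for R = 0.5536/4 = 0.1384
n/ν for D = 0.1991/2 = 0.09955
n/ν for B = 0.3662/4 = 0.09155
Smallest n/ν is B → limiting reagent.
theoretical n(L) = (4/4) × 0.3662 = 0.3662 mol → 38.45 g
% yield = 14.4 / 38.45 × 100 = 37.45 %

37.5 %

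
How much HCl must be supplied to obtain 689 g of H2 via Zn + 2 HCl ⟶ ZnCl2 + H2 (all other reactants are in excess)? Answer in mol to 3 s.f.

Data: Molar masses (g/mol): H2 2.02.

n(H2) = 689 / 2.02 = 341.1 mol
n(HCl) = (2/1) × 341.1 = 682.2 mol

682 mol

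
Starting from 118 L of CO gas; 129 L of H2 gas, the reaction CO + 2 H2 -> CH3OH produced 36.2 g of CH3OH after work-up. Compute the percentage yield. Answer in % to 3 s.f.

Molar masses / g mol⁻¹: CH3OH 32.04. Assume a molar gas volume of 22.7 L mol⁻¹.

39.8 %

n(CO) = 118.0 / 22.7 = 5.198 mol
n(H2) = 129.0 / 22.7 = 5.683 mol
n/ν → CO: 5.198, H2: 2.842; H2 is limiting.
theoretical n(CH3OH) = (1/2) × 5.683 = 2.842 mol → 91.06 g
% yield = 36.2 / 91.06 × 100 = 39.75 %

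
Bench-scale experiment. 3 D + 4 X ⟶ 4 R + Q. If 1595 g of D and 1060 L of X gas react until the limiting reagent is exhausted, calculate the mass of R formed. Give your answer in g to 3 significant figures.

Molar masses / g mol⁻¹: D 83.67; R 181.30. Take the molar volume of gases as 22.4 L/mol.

4610 g

n(D) = 1595 / 83.67 = 19.06 mol
n(X) = 1060 / 22.4 = 47.32 mol
n/ν for D = 19.06/3 = 6.353
n/ν for X = 47.32/4 = 11.83
Smallest n/ν is D → limiting reagent.
n(R) = (4/3) × 19.06 = 25.41 mol
mass = 25.41 × 181.30 = 4607 g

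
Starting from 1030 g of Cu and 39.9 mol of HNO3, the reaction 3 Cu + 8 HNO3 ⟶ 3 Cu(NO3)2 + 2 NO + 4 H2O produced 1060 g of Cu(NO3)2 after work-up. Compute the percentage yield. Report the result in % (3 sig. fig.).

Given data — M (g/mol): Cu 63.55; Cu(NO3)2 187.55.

n(Cu) = 1030 / 63.55 = 16.21 mol
n(HNO3) = 39.90 mol
n/ν for Cu = 16.21/3 = 5.403
n/ν for HNO3 = 39.90/8 = 4.988
Smallest n/ν is HNO3 → limiting reagent.
theoretical n(Cu(NO3)2) = (3/8) × 39.90 = 14.96 mol → 2806 g
% yield = 1060 / 2806 × 100 = 37.78 %

37.8 %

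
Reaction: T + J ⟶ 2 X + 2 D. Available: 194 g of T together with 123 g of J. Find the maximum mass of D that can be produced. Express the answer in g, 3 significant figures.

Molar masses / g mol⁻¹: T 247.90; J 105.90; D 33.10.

51.8 g

n(T) = 194.0 / 247.90 = 0.7826 mol
n(J) = 123.0 / 105.90 = 1.161 mol
n/ν → T: 0.7826, J: 1.161; T is limiting.
n(D) = (2/1) × 0.7826 = 1.565 mol
mass = 1.565 × 33.10 = 51.80 g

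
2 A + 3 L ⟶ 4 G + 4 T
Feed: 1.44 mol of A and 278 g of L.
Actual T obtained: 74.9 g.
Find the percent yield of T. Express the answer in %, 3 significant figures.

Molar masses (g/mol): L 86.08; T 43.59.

n(A) = 1.440 mol
n(L) = 278.0 / 86.08 = 3.230 mol
n/ν → A: 0.7200, L: 1.077; A is limiting.
theoretical n(T) = (4/2) × 1.440 = 2.880 mol → 125.5 g
% yield = 74.9 / 125.5 × 100 = 59.68 %

59.7 %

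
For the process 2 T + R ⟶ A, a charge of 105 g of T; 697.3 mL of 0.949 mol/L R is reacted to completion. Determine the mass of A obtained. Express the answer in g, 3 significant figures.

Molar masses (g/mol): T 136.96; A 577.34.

221 g

n(T) = 105.0 / 136.96 = 0.7666 mol
n(R) = 0.949 × 697.3/1000 = 0.6617 mol
n/ν → T: 0.3833, R: 0.6617; T is limiting.
n(A) = (1/2) × 0.7666 = 0.3833 mol
mass = 0.3833 × 577.34 = 221.3 g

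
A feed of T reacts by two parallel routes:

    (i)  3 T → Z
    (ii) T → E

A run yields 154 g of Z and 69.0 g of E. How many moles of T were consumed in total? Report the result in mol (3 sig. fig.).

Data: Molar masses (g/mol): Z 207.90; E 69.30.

3.22 mol

n(Z) = 154 / 207.90 = 0.7407 mol
n(E) = 69.0 / 69.30 = 0.9957 mol
n(T) via (i) = (3/1)×0.7407 = 2.222 mol
n(T) via (ii) = (1/1)×0.9957 = 0.9957 mol
total n(T) = 2.222 + 0.9957 = 3.218 mol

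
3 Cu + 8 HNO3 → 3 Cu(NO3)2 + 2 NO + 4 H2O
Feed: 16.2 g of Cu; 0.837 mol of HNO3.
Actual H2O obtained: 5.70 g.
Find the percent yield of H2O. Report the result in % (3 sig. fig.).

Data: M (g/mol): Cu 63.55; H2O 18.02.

93.1 %

n(Cu) = 16.20 / 63.55 = 0.2549 mol
n(HNO3) = 0.8370 mol
n/ν for Cu = 0.2549/3 = 0.08497
n/ν for HNO3 = 0.8370/8 = 0.1046
Smallest n/ν is Cu → limiting reagent.
theoretical n(H2O) = (4/3) × 0.2549 = 0.3399 mol → 6.125 g
% yield = 5.70 / 6.125 × 100 = 93.06 %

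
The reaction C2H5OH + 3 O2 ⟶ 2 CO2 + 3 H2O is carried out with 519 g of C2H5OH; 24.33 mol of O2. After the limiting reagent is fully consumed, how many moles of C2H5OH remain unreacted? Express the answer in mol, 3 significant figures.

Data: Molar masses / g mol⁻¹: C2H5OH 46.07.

3.16 mol

n(C2H5OH) = 519.0 / 46.07 = 11.27 mol
n(O2) = 24.33 mol
n/ν for C2H5OH = 11.27/1 = 11.27
n/ν for O2 = 24.33/3 = 8.110
Smallest n/ν is O2 → limiting reagent.
C2H5OH consumed = (1/3) × 24.33 = 8.110 mol
C2H5OH remaining = 11.27 − 8.110 = 3.160 mol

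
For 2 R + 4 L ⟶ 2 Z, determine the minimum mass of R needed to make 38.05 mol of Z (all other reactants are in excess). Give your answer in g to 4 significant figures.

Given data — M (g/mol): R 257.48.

n(Z) = 38.05 mol
n(R) = (2/2) × 38.05 = 38.05 mol
mass = 38.05 × 257.48 = 9797 g

9797 g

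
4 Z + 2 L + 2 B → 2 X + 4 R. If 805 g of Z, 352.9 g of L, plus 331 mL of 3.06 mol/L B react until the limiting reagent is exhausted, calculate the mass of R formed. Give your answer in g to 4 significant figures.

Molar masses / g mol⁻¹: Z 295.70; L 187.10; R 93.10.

n(Z) = 805.0 / 295.70 = 2.722 mol
n(L) = 352.9 / 187.10 = 1.886 mol
n(B) = 3.06 × 331.0/1000 = 1.013 mol
n/ν for Z = 2.722/4 = 0.6805
n/ν for L = 1.886/2 = 0.9430
n/ν for B = 1.013/2 = 0.5065
Smallest n/ν is B → limiting reagent.
n(R) = (4/2) × 1.013 = 2.026 mol
mass = 2.026 × 93.10 = 188.6 g

188.6 g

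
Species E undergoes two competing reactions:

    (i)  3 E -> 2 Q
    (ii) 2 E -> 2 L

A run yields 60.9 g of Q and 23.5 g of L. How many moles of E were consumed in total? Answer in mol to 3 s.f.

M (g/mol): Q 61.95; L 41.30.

n(Q) = 60.9 / 61.95 = 0.9831 mol
n(L) = 23.5 / 41.30 = 0.5690 mol
n(E) via (i) = (3/2)×0.9831 = 1.475 mol
n(E) via (ii) = (2/2)×0.5690 = 0.5690 mol
total n(E) = 1.475 + 0.5690 = 2.044 mol

2.04 mol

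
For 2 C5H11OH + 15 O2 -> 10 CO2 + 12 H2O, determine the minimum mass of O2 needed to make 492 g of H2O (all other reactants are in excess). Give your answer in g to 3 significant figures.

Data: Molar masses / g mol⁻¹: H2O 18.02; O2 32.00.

n(H2O) = 492 / 18.02 = 27.30 mol
n(O2) = (15/12) × 27.30 = 34.13 mol
mass = 34.13 × 32.00 = 1092 g

1090 g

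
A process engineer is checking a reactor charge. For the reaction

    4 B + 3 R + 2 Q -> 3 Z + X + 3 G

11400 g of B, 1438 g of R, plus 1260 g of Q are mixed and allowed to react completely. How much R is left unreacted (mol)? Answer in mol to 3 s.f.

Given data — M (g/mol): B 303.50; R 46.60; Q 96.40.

n(B) = 11400 / 303.50 = 37.56 mol
n(R) = 1438 / 46.60 = 30.86 mol
n(Q) = 1260 / 96.40 = 13.07 mol
n/ν for B = 37.56/4 = 9.390
n/ν for R = 30.86/3 = 10.29
n/ν for Q = 13.07/2 = 6.535
Smallest n/ν is Q → limiting reagent.
R consumed = (3/2) × 13.07 = 19.61 mol
R remaining = 30.86 − 19.61 = 11.25 mol

11.3 mol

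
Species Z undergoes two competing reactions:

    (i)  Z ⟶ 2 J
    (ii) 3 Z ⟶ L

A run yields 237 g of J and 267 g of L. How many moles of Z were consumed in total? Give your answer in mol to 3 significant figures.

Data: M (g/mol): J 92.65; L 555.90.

2.72 mol

n(J) = 237 / 92.65 = 2.558 mol
n(L) = 267 / 555.90 = 0.4803 mol
n(Z) via (i) = (1/2)×2.558 = 1.279 mol
n(Z) via (ii) = (3/1)×0.4803 = 1.441 mol
total n(Z) = 1.279 + 1.441 = 2.720 mol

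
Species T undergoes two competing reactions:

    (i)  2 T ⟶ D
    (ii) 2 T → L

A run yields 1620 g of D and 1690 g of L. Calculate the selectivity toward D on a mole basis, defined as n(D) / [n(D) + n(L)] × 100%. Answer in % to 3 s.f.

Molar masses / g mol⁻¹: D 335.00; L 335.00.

n(D) = 1620 / 335.00 = 4.836 mol
n(L) = 1690 / 335.00 = 5.045 mol
selectivity = 4.836/(4.836+5.045) × 100 = 48.94 %

48.9 %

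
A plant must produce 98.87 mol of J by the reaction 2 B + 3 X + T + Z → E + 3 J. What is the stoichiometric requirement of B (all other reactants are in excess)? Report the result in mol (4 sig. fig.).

n(J) = 98.87 mol
n(B) = (2/3) × 98.87 = 65.91 mol

65.91 mol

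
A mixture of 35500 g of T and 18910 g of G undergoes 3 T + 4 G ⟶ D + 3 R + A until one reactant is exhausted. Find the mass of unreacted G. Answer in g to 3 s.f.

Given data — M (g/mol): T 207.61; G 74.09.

n(T) = 35500 / 207.61 = 171.0 mol
n(G) = 18910 / 74.09 = 255.2 mol
n/ν for T = 171.0/3 = 57.00
n/ν for G = 255.2/4 = 63.80
Smallest n/ν is T → limiting reagent.
G consumed = (4/3) × 171.0 = 228.0 mol
G remaining = 255.2 − 228.0 = 27.20 mol
mass = 27.20 × 74.09 = 2015 g

2020 g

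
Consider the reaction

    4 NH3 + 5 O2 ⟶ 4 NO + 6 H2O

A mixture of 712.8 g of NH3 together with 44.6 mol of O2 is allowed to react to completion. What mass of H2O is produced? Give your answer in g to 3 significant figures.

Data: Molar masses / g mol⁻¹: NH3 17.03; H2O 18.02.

n(NH3) = 712.8 / 17.03 = 41.86 mol
n(O2) = 44.60 mol
n/ν for NH3 = 41.86/4 = 10.47
n/ν for O2 = 44.60/5 = 8.920
Smallest n/ν is O2 → limiting reagent.
n(H2O) = (6/5) × 44.60 = 53.52 mol
mass = 53.52 × 18.02 = 964.4 g

964 g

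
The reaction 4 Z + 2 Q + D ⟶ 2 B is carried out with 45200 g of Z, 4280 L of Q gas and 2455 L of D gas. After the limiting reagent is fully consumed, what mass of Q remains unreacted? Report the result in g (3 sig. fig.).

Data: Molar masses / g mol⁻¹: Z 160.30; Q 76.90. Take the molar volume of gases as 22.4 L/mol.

n(Z) = 45200 / 160.30 = 282.0 mol
n(Q) = 4280 / 22.4 = 191.1 mol
n(D) = 2455 / 22.4 = 109.6 mol
n/ν for Z = 282.0/4 = 70.50
n/ν for Q = 191.1/2 = 95.55
n/ν for D = 109.6/1 = 109.6
Smallest n/ν is Z → limiting reagent.
Q consumed = (2/4) × 282.0 = 141.0 mol
Q remaining = 191.1 − 141.0 = 50.10 mol
mass = 50.10 × 76.90 = 3853 g

3850 g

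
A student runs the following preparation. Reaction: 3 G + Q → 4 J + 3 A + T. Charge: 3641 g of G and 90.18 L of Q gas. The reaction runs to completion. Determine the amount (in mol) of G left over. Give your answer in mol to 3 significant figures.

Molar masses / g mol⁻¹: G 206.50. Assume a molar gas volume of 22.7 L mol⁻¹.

n(G) = 3641 / 206.50 = 17.63 mol
n(Q) = 90.18 / 22.7 = 3.973 mol
n/ν → G: 5.877, Q: 3.973; Q is limiting.
G consumed = (3/1) × 3.973 = 11.92 mol
G remaining = 17.63 − 11.92 = 5.710 mol

5.71 mol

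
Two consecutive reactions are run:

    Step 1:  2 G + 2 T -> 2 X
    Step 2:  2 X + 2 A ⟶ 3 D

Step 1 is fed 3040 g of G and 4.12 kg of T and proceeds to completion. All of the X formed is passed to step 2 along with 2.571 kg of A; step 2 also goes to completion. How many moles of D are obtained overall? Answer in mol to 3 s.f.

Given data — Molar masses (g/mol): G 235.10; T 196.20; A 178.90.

19.4 mol

Step 1:
n(G) = 3040 / 235.10 = 12.93 mol
n(T) = 4.120×1000 / 196.20 = 21.00 mol
n/ν for G = 12.93/2 = 6.465
n/ν for T = 21.00/2 = 10.50
Smallest n/ν is G → limiting reagent.
n(X) produced = (2/2) × 12.93 = 12.93 mol
Step 2:
n(X) available = 12.93 mol
n(A) = 2.571×1000 / 178.90 = 14.37 mol
n/ν for X = 12.93/2 = 6.465
n/ν for A = 14.37/2 = 7.185
Smallest n/ν is X → limiting reagent.
n(D) = (3/2) × 12.93 = 19.40 mol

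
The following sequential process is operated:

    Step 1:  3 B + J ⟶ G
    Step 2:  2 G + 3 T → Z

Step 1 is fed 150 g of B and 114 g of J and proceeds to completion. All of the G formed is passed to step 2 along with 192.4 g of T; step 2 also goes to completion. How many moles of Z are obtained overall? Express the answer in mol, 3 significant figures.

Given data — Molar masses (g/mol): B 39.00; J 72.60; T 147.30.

Step 1:
n(B) = 150.0 / 39.00 = 3.846 mol
n(J) = 114.0 / 72.60 = 1.570 mol
n/ν for B = 3.846/3 = 1.282
n/ν for J = 1.570/1 = 1.570
Smallest n/ν is B → limiting reagent.
n(G) produced = (1/3) × 3.846 = 1.282 mol
Step 2:
n(G) available = 1.282 mol
n(T) = 192.4 / 147.30 = 1.306 mol
n/ν for G = 1.282/2 = 0.6410
n/ν for T = 1.306/3 = 0.4353
Smallest n/ν is T → limiting reagent.
n(Z) = (1/3) × 1.306 = 0.4353 mol

0.435 mol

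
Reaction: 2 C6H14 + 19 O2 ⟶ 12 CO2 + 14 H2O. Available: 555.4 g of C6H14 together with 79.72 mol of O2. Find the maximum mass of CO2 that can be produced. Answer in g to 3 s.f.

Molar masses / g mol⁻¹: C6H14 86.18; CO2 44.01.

n(C6H14) = 555.4 / 86.18 = 6.445 mol
n(O2) = 79.72 mol
n/ν for C6H14 = 6.445/2 = 3.223
n/ν for O2 = 79.72/19 = 4.196
Smallest n/ν is C6H14 → limiting reagent.
n(CO2) = (12/2) × 6.445 = 38.67 mol
mass = 38.67 × 44.01 = 1702 g

1700 g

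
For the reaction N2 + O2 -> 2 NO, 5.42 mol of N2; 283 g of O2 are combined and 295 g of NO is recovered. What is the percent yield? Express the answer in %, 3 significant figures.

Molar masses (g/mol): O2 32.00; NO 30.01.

n(N2) = 5.420 mol
n(O2) = 283.0 / 32.00 = 8.844 mol
n/ν → N2: 5.420, O2: 8.844; N2 is limiting.
theoretical n(NO) = (2/1) × 5.420 = 10.84 mol → 325.3 g
% yield = 295 / 325.3 × 100 = 90.69 %

90.7 %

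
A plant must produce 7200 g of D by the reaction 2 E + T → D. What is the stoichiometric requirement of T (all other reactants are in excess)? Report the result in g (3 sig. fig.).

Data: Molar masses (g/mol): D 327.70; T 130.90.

n(D) = 7200 / 327.70 = 21.97 mol
n(T) = (1/1) × 21.97 = 21.97 mol
mass = 21.97 × 130.90 = 2876 g

2880 g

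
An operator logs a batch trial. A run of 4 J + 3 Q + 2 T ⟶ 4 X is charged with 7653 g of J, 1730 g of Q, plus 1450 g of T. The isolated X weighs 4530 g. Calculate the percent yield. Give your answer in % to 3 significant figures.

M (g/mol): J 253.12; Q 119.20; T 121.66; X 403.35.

n(J) = 7653 / 253.12 = 30.23 mol
n(Q) = 1730 / 119.20 = 14.51 mol
n(T) = 1450 / 121.66 = 11.92 mol
n/ν → J: 7.558, Q: 4.837, T: 5.960; Q is limiting.
theoretical n(X) = (4/3) × 14.51 = 19.35 mol → 7805 g
% yield = 4530 / 7805 × 100 = 58.04 %

58.0 %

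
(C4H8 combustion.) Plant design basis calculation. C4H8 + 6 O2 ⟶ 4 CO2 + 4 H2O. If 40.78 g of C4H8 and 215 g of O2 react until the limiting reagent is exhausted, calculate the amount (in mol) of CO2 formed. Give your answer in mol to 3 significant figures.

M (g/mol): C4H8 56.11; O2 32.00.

n(C4H8) = 40.78 / 56.11 = 0.7268 mol
n(O2) = 215.0 / 32.00 = 6.719 mol
n/ν for C4H8 = 0.7268/1 = 0.7268
n/ν for O2 = 6.719/6 = 1.120
Smallest n/ν is C4H8 → limiting reagent.
n(CO2) = (4/1) × 0.7268 = 2.907 mol

2.91 mol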